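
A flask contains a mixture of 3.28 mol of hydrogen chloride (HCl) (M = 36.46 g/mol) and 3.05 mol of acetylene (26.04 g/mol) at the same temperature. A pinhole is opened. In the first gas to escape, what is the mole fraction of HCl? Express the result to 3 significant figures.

0.476

The effusion rate of species i is ∝ p_i/√M_i ∝ n_i/√M_i.
So x_HCl in the escaping gas = (n_HCl/√M_HCl) / Σ(n_i/√M_i)
= (3.28/√36.46) / (3.28/√36.46 + 3.05/√26.04) = 0.5432/(0.5432 + 0.5977) = 0.476.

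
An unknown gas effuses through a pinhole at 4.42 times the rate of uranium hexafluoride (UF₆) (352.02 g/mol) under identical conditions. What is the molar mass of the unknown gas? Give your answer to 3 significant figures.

Using Graham's law: rate_X/rate_UF₆ = √(M_UF₆/M_X).
4.42 = √(352.02/M_X)
M_X = 352.02 / 4.42² = 352.02 / 19.54 = 18.0 g/mol

18.0 g/mol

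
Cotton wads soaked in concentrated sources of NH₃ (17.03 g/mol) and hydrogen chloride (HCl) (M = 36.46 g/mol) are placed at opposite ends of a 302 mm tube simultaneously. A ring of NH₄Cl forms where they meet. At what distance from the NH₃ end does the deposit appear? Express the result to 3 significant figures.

179 mm

Distances travelled in equal time are proportional to diffusion rates, so d_NH₃/d_HCl = √(M_HCl/M_NH₃) = √(36.46/17.03) = 1.463.
With d_NH₃ + d_HCl = 302 mm, d_HCl = 302/(1 + 1.463) = 122.6 mm.
d_NH₃ = 302 − 122.6 = 179 mm.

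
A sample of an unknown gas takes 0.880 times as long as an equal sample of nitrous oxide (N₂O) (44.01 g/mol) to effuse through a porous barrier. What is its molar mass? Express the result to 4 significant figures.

34.08 g/mol

Graham's law gives t_X/t_N₂O = √(M_X/M_N₂O).
0.880 = √(M_X/44.01)
M_X = 44.01 × 0.880² = 44.01 × 0.7744 = 34.08 g/mol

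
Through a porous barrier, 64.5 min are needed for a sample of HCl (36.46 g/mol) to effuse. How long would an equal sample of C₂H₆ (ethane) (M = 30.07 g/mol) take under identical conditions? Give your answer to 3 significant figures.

58.6 min

By Graham's law, t_C₂H₆/t_HCl = √(M_C₂H₆/M_HCl) = √(30.07/36.46) = √0.8247 = 0.9082.
So the time for C₂H₆ is 64.5 × 0.9082 = 58.6 min.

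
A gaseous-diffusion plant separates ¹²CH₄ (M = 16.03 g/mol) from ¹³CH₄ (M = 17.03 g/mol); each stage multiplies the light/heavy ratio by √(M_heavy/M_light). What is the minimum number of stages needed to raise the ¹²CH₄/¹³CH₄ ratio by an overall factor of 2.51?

31

With α = √(17.03/16.03) per stage, ln α = ½ ln(1.06238) = 0.03026.
Need α^N ≥ 2.51 ⇒ N ≥ ln(2.51) / ln α = 0.9203 / 0.03026 = 30.42.
So at least 31 stages are needed.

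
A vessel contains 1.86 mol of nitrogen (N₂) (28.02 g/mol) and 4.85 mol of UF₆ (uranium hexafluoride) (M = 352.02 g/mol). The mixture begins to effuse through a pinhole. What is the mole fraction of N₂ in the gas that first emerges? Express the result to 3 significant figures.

0.576

The effusion rate of species i is ∝ p_i/√M_i ∝ n_i/√M_i.
x_N₂(eff) = (n_N₂/√M_N₂) / (n_N₂/√M_N₂ + n_UF₆/√M_UF₆)
= (1.86/√28.02) / (1.86/√28.02 + 4.85/√352.02) = 0.3514/(0.3514 + 0.2585) = 0.576.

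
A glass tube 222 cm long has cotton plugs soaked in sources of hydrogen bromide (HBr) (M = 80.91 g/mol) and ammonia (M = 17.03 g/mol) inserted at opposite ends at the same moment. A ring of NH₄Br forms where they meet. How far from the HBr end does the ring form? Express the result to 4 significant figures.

69.82 cm

Distances travelled in equal time are proportional to diffusion rates, so d_HBr/d_NH₃ = √(M_NH₃/M_HBr) = √(17.03/80.91) = 0.4588.
With d_HBr + d_NH₃ = 222 cm, d_NH₃ = 222/(1 + 0.4588) = 152.2 cm.
d_HBr = 222 − 152.2 = 69.82 cm.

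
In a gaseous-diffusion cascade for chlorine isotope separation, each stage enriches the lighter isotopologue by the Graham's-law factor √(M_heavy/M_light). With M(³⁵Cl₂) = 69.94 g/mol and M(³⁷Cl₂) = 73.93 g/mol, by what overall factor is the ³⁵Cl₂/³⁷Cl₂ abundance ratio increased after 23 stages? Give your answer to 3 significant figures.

1.89

The single-stage factor is √(M_heavy/M_light), so 23 stages give [√(73.93/69.94)]^23 = (73.93/69.94)^(23/2).
= 1.05705^(23/2) = 1.89.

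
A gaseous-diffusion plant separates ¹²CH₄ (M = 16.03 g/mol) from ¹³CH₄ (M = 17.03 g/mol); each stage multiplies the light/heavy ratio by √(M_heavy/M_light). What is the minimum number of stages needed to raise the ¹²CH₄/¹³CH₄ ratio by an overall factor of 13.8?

87

With α = √(17.03/16.03) per stage, ln α = ½ ln(1.06238) = 0.03026.
Need α^N ≥ 13.8 ⇒ N ≥ ln(13.8) / ln α = 2.625 / 0.03026 = 86.75.
Rounding up, N = 87 stages.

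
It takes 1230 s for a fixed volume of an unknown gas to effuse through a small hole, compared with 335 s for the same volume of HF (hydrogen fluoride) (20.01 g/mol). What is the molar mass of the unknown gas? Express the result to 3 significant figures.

Graham's law gives t_X/t_HF = √(M_X/M_HF).
1230/335 = 3.672 = √(M_X/20.01)
M_X = 20.01 × 3.672² = 20.01 × 13.48 = 270 g/mol

270 g/mol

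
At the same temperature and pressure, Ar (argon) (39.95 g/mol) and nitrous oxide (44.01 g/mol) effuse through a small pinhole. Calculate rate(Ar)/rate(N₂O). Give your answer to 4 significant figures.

From Graham's law, rate_Ar/rate_N₂O = √(M_N₂O/M_Ar) = √(44.01/39.95) = √1.102 = 1.050.

1.050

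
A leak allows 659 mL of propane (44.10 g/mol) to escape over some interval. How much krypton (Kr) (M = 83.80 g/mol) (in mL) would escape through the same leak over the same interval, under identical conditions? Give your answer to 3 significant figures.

478 mL

Using Graham's law: rate_Kr/rate_C₃H₈ = √(M_C₃H₈/M_Kr) = √(44.10/83.80) = √0.5263 = 0.7254.
So the volume for Kr is 659 × 0.7254 = 478 mL.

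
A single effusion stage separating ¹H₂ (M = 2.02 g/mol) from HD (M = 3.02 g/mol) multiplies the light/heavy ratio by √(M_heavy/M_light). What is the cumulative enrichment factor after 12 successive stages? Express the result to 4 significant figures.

11.17

After 12 stages the ratio has grown by (√(3.02/2.02))^12 = (3.02/2.02)^(12/2).
= 1.49505^6 = 11.17.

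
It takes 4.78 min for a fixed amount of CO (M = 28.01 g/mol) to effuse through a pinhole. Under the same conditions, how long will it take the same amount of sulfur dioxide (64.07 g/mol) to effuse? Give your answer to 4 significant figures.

Since effusion rate ∝ 1/√M, t_SO₂/t_CO = √(M_SO₂/M_CO) = √(64.07/28.01) = √2.287 = 1.512.
So the time for SO₂ is 4.78 × 1.512 = 7.229 min.

7.229 min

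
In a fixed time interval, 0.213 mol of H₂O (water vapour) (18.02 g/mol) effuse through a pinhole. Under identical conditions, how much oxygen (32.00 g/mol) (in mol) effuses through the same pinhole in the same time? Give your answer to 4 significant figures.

Since effusion rate ∝ 1/√M, rate_O₂/rate_H₂O = √(M_H₂O/M_O₂) = √(18.02/32.00) = √0.5631 = 0.7504.
So the amount for O₂ is 0.213 × 0.7504 = 0.1598 mol.

0.1598 mol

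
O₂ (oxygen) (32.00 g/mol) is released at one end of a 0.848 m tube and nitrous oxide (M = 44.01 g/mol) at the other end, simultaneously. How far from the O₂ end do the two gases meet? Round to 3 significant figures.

Distances travelled in equal time are proportional to diffusion rates, so d_O₂/d_N₂O = √(M_N₂O/M_O₂) = √(44.01/32.00) = 1.173.
With d_O₂ + d_N₂O = 0.848 m, d_N₂O = 0.848/(1 + 1.173) = 0.3903 m.
d_O₂ = 0.848 − 0.3903 = 0.458 m.

0.458 m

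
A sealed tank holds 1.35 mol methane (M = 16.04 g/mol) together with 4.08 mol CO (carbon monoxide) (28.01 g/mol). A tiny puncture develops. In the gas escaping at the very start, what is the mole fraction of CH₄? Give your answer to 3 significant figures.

0.304

Effusion rate of each component ∝ n_i/√M_i (partial pressure × 1/√M).
Mole fraction of CH₄ in the effusate = (n_CH₄/√M_CH₄) / (n_CH₄/√M_CH₄ + n_CO/√M_CO)
= (1.35/√16.04) / (1.35/√16.04 + 4.08/√28.01) = 0.3371/(0.3371 + 0.7709) = 0.304.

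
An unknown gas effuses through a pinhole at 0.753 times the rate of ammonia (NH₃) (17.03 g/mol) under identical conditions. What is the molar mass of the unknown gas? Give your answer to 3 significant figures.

From Graham's law, rate_X/rate_NH₃ = √(M_NH₃/M_X).
0.753 = √(17.03/M_X)
M_X = 17.03 / 0.753² = 17.03 / 0.5670 = 30.0 g/mol

30.0 g/mol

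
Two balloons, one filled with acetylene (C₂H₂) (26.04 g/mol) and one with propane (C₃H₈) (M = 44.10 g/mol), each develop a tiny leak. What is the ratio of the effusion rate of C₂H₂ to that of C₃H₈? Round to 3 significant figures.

Using Graham's law: rate_C₂H₂/rate_C₃H₈ = √(M_C₃H₈/M_C₂H₂) = √(44.10/26.04) = √1.694 = 1.30.

1.30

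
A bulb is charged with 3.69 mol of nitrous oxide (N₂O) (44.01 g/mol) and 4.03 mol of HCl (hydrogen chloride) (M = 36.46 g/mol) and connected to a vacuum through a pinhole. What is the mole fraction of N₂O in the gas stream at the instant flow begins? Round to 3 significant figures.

The effusion rate of species i is ∝ p_i/√M_i ∝ n_i/√M_i.
Mole fraction of N₂O in the effusate = (n_N₂O/√M_N₂O) / (n_N₂O/√M_N₂O + n_HCl/√M_HCl)
= (3.69/√44.01) / (3.69/√44.01 + 4.03/√36.46) = 0.5562/(0.5562 + 0.6674) = 0.455.

0.455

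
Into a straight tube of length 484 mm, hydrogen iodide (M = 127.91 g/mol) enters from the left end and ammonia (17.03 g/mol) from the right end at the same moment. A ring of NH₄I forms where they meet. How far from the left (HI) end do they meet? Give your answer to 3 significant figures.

129 mm

Distances travelled in equal time are proportional to diffusion rates, so d_HI/d_NH₃ = √(M_NH₃/M_HI) = √(17.03/127.91) = 0.3649.
With d_HI + d_NH₃ = 484 mm, d_NH₃ = 484/(1 + 0.3649) = 354.6 mm.
d_HI = 484 − 354.6 = 129 mm.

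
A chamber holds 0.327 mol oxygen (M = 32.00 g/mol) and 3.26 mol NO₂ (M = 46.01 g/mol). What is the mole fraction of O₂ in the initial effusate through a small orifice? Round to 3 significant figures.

0.107

Each component's effusion rate ∝ (its partial pressure)·(1/√M) ∝ n_i/√M_i.
So x_O₂ in the escaping gas = (n_O₂/√M_O₂) / Σ(n_i/√M_i)
= (0.327/√32.00) / (0.327/√32.00 + 3.26/√46.01) = 0.05781/(0.05781 + 0.4806) = 0.107.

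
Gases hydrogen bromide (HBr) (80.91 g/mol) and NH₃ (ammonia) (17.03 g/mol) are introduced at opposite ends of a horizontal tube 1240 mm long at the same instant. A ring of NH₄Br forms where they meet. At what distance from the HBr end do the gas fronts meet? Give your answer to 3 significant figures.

390 mm

Graham's law gives d_HBr/d_NH₃ = rate_HBr/rate_NH₃ = √(M_NH₃/M_HBr) = √(17.03/80.91) = 0.4588.
With d_HBr + d_NH₃ = 1240 mm, d_NH₃ = 1240/(1 + 0.4588) = 850.0 mm.
d_HBr = 1240 − 850.0 = 390 mm.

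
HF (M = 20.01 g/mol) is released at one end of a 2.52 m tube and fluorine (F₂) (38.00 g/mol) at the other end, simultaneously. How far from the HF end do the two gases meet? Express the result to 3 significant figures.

1.46 m

The fronts meet when d_HF + d_F₂ = L with d_HF/d_F₂ = √(M_F₂/M_HF) (Graham's law). Here √(M_F₂/M_HF) = √(38.00/20.01) = 1.378.
With d_HF + d_F₂ = 2.52 m, d_F₂ = 2.52/(1 + 1.378) = 1.060 m.
d_HF = 2.52 − 1.060 = 1.46 m.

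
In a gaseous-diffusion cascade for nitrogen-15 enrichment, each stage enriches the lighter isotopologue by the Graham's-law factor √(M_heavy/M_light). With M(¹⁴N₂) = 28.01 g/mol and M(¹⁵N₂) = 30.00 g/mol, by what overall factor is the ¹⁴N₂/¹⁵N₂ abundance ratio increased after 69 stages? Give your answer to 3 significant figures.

After 69 stages the ratio has grown by (√(30.00/28.01))^69 = (30.00/28.01)^(69/2).
= 1.07105^(69/2) = 10.7.

10.7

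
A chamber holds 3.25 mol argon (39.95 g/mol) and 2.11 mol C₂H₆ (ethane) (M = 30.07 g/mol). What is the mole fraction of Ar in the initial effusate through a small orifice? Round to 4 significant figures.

0.5720

The effusion rate of species i is ∝ p_i/√M_i ∝ n_i/√M_i.
x_Ar(eff) = (n_Ar/√M_Ar) / (n_Ar/√M_Ar + n_C₂H₆/√M_C₂H₆)
= (3.25/√39.95) / (3.25/√39.95 + 2.11/√30.07) = 0.5142/(0.5142 + 0.3848) = 0.5720.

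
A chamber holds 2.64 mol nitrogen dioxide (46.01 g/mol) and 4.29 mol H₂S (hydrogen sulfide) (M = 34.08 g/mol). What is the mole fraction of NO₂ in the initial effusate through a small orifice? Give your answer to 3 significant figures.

0.346

Each component's effusion rate ∝ (its partial pressure)·(1/√M) ∝ n_i/√M_i.
Mole fraction of NO₂ in the effusate = (n_NO₂/√M_NO₂) / (n_NO₂/√M_NO₂ + n_H₂S/√M_H₂S)
= (2.64/√46.01) / (2.64/√46.01 + 4.29/√34.08) = 0.3892/(0.3892 + 0.7349) = 0.346.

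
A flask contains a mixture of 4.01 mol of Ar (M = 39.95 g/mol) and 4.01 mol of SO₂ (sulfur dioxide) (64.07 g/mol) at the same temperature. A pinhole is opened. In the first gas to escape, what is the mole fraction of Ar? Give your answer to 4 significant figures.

Each component's effusion rate ∝ (its partial pressure)·(1/√M) ∝ n_i/√M_i.
x_Ar(eff) = (n_Ar/√M_Ar) / (n_Ar/√M_Ar + n_SO₂/√M_SO₂)
= (4.01/√39.95) / (4.01/√39.95 + 4.01/√64.07) = 0.6344/(0.6344 + 0.5010) = 0.5588.

0.5588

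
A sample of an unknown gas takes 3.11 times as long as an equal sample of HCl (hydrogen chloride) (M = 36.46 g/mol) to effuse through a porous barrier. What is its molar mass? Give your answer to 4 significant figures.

352.6 g/mol

Using Graham's law: t_X/t_HCl = √(M_X/M_HCl).
3.11 = √(M_X/36.46)
M_X = 36.46 × 3.11² = 36.46 × 9.672 = 352.6 g/mol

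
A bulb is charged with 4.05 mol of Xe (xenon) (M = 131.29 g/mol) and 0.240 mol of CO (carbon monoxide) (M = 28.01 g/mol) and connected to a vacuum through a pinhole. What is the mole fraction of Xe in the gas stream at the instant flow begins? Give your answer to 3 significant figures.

Rate_i ∝ x_i/√M_i (Graham's law weighted by mole fraction), so the effusate composition follows n_i/√M_i.
So x_Xe in the escaping gas = (n_Xe/√M_Xe) / Σ(n_i/√M_i)
= (4.05/√131.29) / (4.05/√131.29 + 0.240/√28.01) = 0.3535/(0.3535 + 0.04535) = 0.886.

0.886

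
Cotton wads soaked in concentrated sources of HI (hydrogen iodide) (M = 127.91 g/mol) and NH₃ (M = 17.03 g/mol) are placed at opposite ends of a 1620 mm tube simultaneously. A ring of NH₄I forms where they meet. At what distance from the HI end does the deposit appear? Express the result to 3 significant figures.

Distances travelled in equal time are proportional to diffusion rates, so d_HI/d_NH₃ = √(M_NH₃/M_HI) = √(17.03/127.91) = 0.3649.
With d_HI + d_NH₃ = 1620 mm, d_NH₃ = 1620/(1 + 0.3649) = 1187 mm.
d_HI = 1620 − 1187 = 433 mm.

433 mm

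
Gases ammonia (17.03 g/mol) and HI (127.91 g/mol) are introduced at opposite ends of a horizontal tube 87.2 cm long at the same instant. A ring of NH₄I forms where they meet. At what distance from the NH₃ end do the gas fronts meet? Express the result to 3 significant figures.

63.9 cm

The fronts meet when d_NH₃ + d_HI = L with d_NH₃/d_HI = √(M_HI/M_NH₃) (Graham's law). Here √(M_HI/M_NH₃) = √(127.91/17.03) = 2.741.
With d_NH₃ + d_HI = 87.2 cm, d_HI = 87.2/(1 + 2.741) = 23.31 cm.
d_NH₃ = 87.2 − 23.31 = 63.9 cm.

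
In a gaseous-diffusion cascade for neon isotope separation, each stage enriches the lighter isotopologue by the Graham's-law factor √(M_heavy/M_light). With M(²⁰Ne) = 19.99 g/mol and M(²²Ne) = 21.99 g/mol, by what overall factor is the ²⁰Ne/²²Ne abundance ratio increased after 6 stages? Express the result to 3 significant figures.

1.33

Overall factor = α^6 with α = √(21.99/19.99), i.e. (21.99/19.99)^(6/2).
= 1.10005^3 = 1.33.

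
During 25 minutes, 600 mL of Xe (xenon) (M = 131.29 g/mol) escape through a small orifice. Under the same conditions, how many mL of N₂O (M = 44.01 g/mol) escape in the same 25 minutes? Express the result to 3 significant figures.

1040 mL

By Graham's law, rate_N₂O/rate_Xe = √(M_Xe/M_N₂O) = √(131.29/44.01) = √2.983 = 1.727.
So the volume for N₂O is 600 × 1.727 = 1040 mL.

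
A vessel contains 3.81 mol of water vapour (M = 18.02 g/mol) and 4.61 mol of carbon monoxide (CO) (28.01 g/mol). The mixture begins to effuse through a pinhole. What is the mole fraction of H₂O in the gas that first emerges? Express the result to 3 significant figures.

0.507

Effusion rate of each component ∝ n_i/√M_i (partial pressure × 1/√M).
x_H₂O(eff) = (n_H₂O/√M_H₂O) / (n_H₂O/√M_H₂O + n_CO/√M_CO)
= (3.81/√18.02) / (3.81/√18.02 + 4.61/√28.01) = 0.8975/(0.8975 + 0.8711) = 0.507.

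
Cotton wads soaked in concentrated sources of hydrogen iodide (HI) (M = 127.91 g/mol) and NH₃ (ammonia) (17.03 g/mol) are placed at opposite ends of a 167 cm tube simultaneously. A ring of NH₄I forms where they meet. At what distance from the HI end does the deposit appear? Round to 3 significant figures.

44.6 cm

In equal time, each gas travels a distance ∝ its rate ∝ 1/√M, so d_HI/d_NH₃ = √(M_NH₃/M_HI) = √(17.03/127.91) = 0.3649.
With d_HI + d_NH₃ = 167 cm, d_NH₃ = 167/(1 + 0.3649) = 122.4 cm.
d_HI = 167 − 122.4 = 44.6 cm.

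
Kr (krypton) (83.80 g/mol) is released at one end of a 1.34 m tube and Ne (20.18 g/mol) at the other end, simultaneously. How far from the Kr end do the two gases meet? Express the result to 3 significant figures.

0.441 m

Graham's law gives d_Kr/d_Ne = rate_Kr/rate_Ne = √(M_Ne/M_Kr) = √(20.18/83.80) = 0.4907.
With d_Kr + d_Ne = 1.34 m, d_Ne = 1.34/(1 + 0.4907) = 0.8989 m.
d_Kr = 1.34 − 0.8989 = 0.441 m.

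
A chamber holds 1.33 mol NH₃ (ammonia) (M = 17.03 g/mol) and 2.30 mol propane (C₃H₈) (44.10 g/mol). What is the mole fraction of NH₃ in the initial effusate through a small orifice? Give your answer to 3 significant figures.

Effusion rate of each component ∝ n_i/√M_i (partial pressure × 1/√M).
So x_NH₃ in the escaping gas = (n_NH₃/√M_NH₃) / Σ(n_i/√M_i)
= (1.33/√17.03) / (1.33/√17.03 + 2.30/√44.10) = 0.3223/(0.3223 + 0.3463) = 0.482.

0.482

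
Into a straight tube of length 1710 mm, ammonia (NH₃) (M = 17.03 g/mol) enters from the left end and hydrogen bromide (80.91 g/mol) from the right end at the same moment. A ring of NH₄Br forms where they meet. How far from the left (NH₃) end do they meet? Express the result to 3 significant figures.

Distances travelled in equal time are proportional to diffusion rates, so d_NH₃/d_HBr = √(M_HBr/M_NH₃) = √(80.91/17.03) = 2.180.
With d_NH₃ + d_HBr = 1710 mm, d_HBr = 1710/(1 + 2.180) = 537.8 mm.
d_NH₃ = 1710 − 537.8 = 1170 mm.

1170 mm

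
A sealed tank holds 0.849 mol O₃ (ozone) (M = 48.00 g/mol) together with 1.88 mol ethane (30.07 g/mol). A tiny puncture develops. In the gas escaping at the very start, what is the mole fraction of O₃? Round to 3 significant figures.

Each component's effusion rate ∝ (its partial pressure)·(1/√M) ∝ n_i/√M_i.
x_O₃(eff) = (n_O₃/√M_O₃) / (n_O₃/√M_O₃ + n_C₂H₆/√M_C₂H₆)
= (0.849/√48.00) / (0.849/√48.00 + 1.88/√30.07) = 0.1225/(0.1225 + 0.3428) = 0.263.

0.263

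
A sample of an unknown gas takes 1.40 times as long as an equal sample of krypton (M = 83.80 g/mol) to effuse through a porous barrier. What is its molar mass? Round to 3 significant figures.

From Graham's law, t_X/t_Kr = √(M_X/M_Kr).
1.40 = √(M_X/83.80)
M_X = 83.80 × 1.40² = 83.80 × 1.960 = 164 g/mol

164 g/mol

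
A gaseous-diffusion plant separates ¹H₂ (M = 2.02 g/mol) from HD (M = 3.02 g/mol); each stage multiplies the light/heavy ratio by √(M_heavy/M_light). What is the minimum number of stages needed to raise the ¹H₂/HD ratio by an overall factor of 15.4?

With α = √(3.02/2.02) per stage, ln α = ½ ln(1.49505) = 0.2011.
Need α^N ≥ 15.4 ⇒ N ≥ ln(15.4) / ln α = 2.734 / 0.2011 = 13.60.
So at least 14 stages are needed.

14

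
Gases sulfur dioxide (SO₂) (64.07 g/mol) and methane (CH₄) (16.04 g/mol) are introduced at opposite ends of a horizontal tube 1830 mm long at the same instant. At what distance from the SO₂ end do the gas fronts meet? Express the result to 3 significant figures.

610 mm

The fronts meet when d_SO₂ + d_CH₄ = L with d_SO₂/d_CH₄ = √(M_CH₄/M_SO₂) (Graham's law). Here √(M_CH₄/M_SO₂) = √(16.04/64.07) = 0.5004.
With d_SO₂ + d_CH₄ = 1830 mm, d_CH₄ = 1830/(1 + 0.5004) = 1220 mm.
d_SO₂ = 1830 − 1220 = 610 mm.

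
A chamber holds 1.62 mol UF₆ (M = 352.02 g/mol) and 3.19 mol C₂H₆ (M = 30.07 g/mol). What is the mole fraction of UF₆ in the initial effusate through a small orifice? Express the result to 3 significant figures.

0.129

Rate_i ∝ x_i/√M_i (Graham's law weighted by mole fraction), so the effusate composition follows n_i/√M_i.
x_UF₆(eff) = (n_UF₆/√M_UF₆) / (n_UF₆/√M_UF₆ + n_C₂H₆/√M_C₂H₆)
= (1.62/√352.02) / (1.62/√352.02 + 3.19/√30.07) = 0.08634/(0.08634 + 0.5817) = 0.129.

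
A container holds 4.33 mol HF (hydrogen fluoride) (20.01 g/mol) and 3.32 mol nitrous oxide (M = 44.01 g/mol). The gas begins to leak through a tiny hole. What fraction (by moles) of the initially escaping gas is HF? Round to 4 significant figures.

Each component's effusion rate ∝ (its partial pressure)·(1/√M) ∝ n_i/√M_i.
So x_HF in the escaping gas = (n_HF/√M_HF) / Σ(n_i/√M_i)
= (4.33/√20.01) / (4.33/√20.01 + 3.32/√44.01) = 0.9680/(0.9680 + 0.5005) = 0.6592.

0.6592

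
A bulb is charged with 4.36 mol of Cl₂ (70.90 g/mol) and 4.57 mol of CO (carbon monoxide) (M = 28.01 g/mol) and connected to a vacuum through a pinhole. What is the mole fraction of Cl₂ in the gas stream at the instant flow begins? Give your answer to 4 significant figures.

0.3749

Each component's effusion rate ∝ (its partial pressure)·(1/√M) ∝ n_i/√M_i.
x_Cl₂(eff) = (n_Cl₂/√M_Cl₂) / (n_Cl₂/√M_Cl₂ + n_CO/√M_CO)
= (4.36/√70.90) / (4.36/√70.90 + 4.57/√28.01) = 0.5178/(0.5178 + 0.8635) = 0.3749.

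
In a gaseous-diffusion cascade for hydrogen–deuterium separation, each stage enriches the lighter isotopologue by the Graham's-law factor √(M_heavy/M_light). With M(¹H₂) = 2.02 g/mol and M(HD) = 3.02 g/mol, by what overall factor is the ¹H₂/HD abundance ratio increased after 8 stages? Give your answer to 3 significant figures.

5.00

Each stage multiplies the ratio by α = √(3.02/2.02), so after 8 stages the overall factor is α^8 = (3.02/2.02)^(8/2).
= 1.49505^4 = 5.00.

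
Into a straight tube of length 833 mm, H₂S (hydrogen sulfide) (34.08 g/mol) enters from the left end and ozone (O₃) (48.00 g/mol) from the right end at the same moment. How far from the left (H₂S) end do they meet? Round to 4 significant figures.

452.1 mm

The fronts meet when d_H₂S + d_O₃ = L with d_H₂S/d_O₃ = √(M_O₃/M_H₂S) (Graham's law). Here √(M_O₃/M_H₂S) = √(48.00/34.08) = 1.187.
With d_H₂S + d_O₃ = 833 mm, d_O₃ = 833/(1 + 1.187) = 380.9 mm.
d_H₂S = 833 − 380.9 = 452.1 mm.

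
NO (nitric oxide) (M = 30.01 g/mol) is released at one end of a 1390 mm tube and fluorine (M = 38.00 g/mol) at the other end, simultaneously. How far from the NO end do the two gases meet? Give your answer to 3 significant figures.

The fronts meet when d_NO + d_F₂ = L with d_NO/d_F₂ = √(M_F₂/M_NO) (Graham's law). Here √(M_F₂/M_NO) = √(38.00/30.01) = 1.125.
With d_NO + d_F₂ = 1390 mm, d_F₂ = 1390/(1 + 1.125) = 654.0 mm.
d_NO = 1390 − 654.0 = 736 mm.

736 mm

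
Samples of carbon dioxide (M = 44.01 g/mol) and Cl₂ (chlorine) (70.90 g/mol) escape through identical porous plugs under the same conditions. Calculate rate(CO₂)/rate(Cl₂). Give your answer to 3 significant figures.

From Graham's law, rate_CO₂/rate_Cl₂ = √(M_Cl₂/M_CO₂) = √(70.90/44.01) = √1.611 = 1.27.

1.27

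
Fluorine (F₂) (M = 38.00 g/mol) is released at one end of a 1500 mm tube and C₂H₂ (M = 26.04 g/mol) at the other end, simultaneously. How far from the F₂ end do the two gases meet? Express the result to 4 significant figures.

679.3 mm

In equal time, each gas travels a distance ∝ its rate ∝ 1/√M, so d_F₂/d_C₂H₂ = √(M_C₂H₂/M_F₂) = √(26.04/38.00) = 0.8278.
With d_F₂ + d_C₂H₂ = 1500 mm, d_C₂H₂ = 1500/(1 + 0.8278) = 820.7 mm.
d_F₂ = 1500 − 820.7 = 679.3 mm.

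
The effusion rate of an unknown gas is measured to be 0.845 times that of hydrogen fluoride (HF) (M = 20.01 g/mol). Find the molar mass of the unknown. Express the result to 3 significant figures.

By Graham's law, rate_X/rate_HF = √(M_HF/M_X).
0.845 = √(20.01/M_X)
M_X = 20.01 / 0.845² = 20.01 / 0.7140 = 28.0 g/mol

28.0 g/mol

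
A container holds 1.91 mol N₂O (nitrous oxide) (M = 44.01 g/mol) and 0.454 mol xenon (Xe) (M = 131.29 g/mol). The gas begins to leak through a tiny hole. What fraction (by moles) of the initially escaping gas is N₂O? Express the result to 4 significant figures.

Rate_i ∝ x_i/√M_i (Graham's law weighted by mole fraction), so the effusate composition follows n_i/√M_i.
x_N₂O(eff) = (n_N₂O/√M_N₂O) / (n_N₂O/√M_N₂O + n_Xe/√M_Xe)
= (1.91/√44.01) / (1.91/√44.01 + 0.454/√131.29) = 0.2879/(0.2879 + 0.03962) = 0.8790.

0.8790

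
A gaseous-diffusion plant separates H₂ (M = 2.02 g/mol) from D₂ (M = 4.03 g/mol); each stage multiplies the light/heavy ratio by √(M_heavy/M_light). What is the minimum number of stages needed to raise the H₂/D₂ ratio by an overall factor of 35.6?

11

Single-stage factor α = √(4.03/2.02), so ln α = ½ ln(1.99505) = 0.3453.
Need α^N ≥ 35.6 ⇒ N ≥ ln(35.6) / ln α = 3.572 / 0.3453 = 10.34.
So at least 11 stages are needed.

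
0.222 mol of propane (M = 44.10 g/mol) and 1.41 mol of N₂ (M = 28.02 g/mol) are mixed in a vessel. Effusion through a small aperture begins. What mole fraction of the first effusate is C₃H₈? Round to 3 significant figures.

The effusion rate of species i is ∝ p_i/√M_i ∝ n_i/√M_i.
Mole fraction of C₃H₈ in the effusate = (n_C₃H₈/√M_C₃H₈) / (n_C₃H₈/√M_C₃H₈ + n_N₂/√M_N₂)
= (0.222/√44.10) / (0.222/√44.10 + 1.41/√28.02) = 0.03343/(0.03343 + 0.2664) = 0.112.

0.112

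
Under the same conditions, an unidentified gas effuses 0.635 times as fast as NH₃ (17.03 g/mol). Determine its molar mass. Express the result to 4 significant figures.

42.23 g/mol

By Graham's law, rate_X/rate_NH₃ = √(M_NH₃/M_X).
0.635 = √(17.03/M_X)
M_X = 17.03 / 0.635² = 17.03 / 0.4032 = 42.23 g/mol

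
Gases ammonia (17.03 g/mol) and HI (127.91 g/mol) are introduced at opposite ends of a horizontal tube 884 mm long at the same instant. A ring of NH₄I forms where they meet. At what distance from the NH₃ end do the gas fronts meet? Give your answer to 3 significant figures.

Distances travelled in equal time are proportional to diffusion rates, so d_NH₃/d_HI = √(M_HI/M_NH₃) = √(127.91/17.03) = 2.741.
With d_NH₃ + d_HI = 884 mm, d_HI = 884/(1 + 2.741) = 236.3 mm.
d_NH₃ = 884 − 236.3 = 648 mm.

648 mm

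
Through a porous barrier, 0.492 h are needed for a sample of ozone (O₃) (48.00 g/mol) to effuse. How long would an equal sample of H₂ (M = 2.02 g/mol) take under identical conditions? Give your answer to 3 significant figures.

Using Graham's law: t_H₂/t_O₃ = √(M_H₂/M_O₃) = √(2.02/48.00) = √0.04208 = 0.2051.
So the time for H₂ is 0.492 × 0.2051 = 0.101 h.

0.101 h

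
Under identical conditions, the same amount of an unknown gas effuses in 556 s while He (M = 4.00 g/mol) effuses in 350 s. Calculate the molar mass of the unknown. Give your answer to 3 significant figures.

Using Graham's law: t_X/t_He = √(M_X/M_He).
556/350 = 1.589 = √(M_X/4.00)
M_X = 4.00 × 1.589² = 4.00 × 2.524 = 10.1 g/mol

10.1 g/mol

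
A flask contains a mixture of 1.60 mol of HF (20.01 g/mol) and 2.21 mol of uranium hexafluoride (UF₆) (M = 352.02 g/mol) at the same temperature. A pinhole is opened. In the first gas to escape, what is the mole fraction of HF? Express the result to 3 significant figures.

0.752

Each component's effusion rate ∝ (its partial pressure)·(1/√M) ∝ n_i/√M_i.
x_HF(eff) = (n_HF/√M_HF) / (n_HF/√M_HF + n_UF₆/√M_UF₆)
= (1.60/√20.01) / (1.60/√20.01 + 2.21/√352.02) = 0.3577/(0.3577 + 0.1178) = 0.752.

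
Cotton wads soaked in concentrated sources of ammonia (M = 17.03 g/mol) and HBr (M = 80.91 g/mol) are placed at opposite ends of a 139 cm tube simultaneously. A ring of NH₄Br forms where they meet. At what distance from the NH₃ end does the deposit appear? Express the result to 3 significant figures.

95.3 cm

Distances travelled in equal time are proportional to diffusion rates, so d_NH₃/d_HBr = √(M_HBr/M_NH₃) = √(80.91/17.03) = 2.180.
With d_NH₃ + d_HBr = 139 cm, d_HBr = 139/(1 + 2.180) = 43.72 cm.
d_NH₃ = 139 − 43.72 = 95.3 cm.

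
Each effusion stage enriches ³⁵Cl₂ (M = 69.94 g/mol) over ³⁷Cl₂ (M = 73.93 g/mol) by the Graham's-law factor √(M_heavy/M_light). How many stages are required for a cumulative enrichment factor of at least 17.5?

104

Per stage α = (73.93/69.94)^(1/2) = 1.05705^0.5, giving ln α = 0.02774.
Need α^N ≥ 17.5 ⇒ N ≥ ln(17.5) / ln α = 2.862 / 0.02774 = 103.18.
Minimum whole number of stages: N = 104.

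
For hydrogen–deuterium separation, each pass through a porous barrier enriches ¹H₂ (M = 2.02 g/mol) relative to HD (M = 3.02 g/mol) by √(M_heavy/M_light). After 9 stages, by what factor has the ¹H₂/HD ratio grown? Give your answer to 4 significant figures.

6.109

Overall factor = α^9 with α = √(3.02/2.02), i.e. (3.02/2.02)^(9/2).
= 1.49505^(9/2) = 6.109.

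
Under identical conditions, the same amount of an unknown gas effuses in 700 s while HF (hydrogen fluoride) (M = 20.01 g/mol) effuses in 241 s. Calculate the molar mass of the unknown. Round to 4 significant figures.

168.8 g/mol

Since effusion rate ∝ 1/√M, t_X/t_HF = √(M_X/M_HF).
700/241 = 2.905 = √(M_X/20.01)
M_X = 20.01 × 2.905² = 20.01 × 8.436 = 168.8 g/mol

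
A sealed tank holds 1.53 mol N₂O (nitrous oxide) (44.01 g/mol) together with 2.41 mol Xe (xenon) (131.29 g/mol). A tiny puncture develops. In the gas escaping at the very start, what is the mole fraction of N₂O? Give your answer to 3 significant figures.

Each component's effusion rate ∝ (its partial pressure)·(1/√M) ∝ n_i/√M_i.
So x_N₂O in the escaping gas = (n_N₂O/√M_N₂O) / Σ(n_i/√M_i)
= (1.53/√44.01) / (1.53/√44.01 + 2.41/√131.29) = 0.2306/(0.2306 + 0.2103) = 0.523.

0.523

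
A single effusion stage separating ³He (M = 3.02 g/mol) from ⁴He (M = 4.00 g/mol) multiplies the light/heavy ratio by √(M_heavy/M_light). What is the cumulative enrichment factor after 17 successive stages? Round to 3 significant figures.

The single-stage factor is √(M_heavy/M_light), so 17 stages give [√(4.00/3.02)]^17 = (4.00/3.02)^(17/2).
= 1.32450^(17/2) = 10.9.

10.9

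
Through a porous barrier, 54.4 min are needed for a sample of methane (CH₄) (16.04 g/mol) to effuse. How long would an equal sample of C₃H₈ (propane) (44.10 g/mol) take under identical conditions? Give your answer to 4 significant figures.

From Graham's law, t_C₃H₈/t_CH₄ = √(M_C₃H₈/M_CH₄) = √(44.10/16.04) = √2.749 = 1.658.
So the time for C₃H₈ is 54.4 × 1.658 = 90.20 min.

90.20 min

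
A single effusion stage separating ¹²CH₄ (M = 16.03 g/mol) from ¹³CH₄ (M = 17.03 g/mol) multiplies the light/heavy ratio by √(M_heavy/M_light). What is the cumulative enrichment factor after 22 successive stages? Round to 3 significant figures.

Overall factor = α^22 with α = √(17.03/16.03), i.e. (17.03/16.03)^(22/2).
= 1.06238^11 = 1.95.

1.95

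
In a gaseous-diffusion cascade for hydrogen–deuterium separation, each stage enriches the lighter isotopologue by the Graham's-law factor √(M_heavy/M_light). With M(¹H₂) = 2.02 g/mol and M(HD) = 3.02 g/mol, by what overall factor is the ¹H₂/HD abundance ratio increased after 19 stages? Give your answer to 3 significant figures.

After 19 stages the ratio has grown by (√(3.02/2.02))^19 = (3.02/2.02)^(19/2).
= 1.49505^(19/2) = 45.6.

45.6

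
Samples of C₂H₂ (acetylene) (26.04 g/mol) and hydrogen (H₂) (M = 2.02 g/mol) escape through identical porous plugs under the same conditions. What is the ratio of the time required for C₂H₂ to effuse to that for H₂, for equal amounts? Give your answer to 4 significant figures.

3.590

From Graham's law, t_C₂H₂/t_H₂ = √(M_C₂H₂/M_H₂) = √(26.04/2.02) = √12.89 = 3.590.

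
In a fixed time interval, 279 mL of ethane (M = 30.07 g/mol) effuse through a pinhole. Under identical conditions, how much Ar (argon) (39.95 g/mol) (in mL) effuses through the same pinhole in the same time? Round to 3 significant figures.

Since effusion rate ∝ 1/√M, rate_Ar/rate_C₂H₆ = √(M_C₂H₆/M_Ar) = √(30.07/39.95) = √0.7527 = 0.8676.
So the volume for Ar is 279 × 0.8676 = 242 mL.

242 mL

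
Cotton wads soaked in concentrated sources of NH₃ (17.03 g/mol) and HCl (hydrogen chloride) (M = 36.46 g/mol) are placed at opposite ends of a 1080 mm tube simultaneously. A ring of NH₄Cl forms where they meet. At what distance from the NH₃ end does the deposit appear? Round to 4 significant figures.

641.5 mm

In equal time, each gas travels a distance ∝ its rate ∝ 1/√M, so d_NH₃/d_HCl = √(M_HCl/M_NH₃) = √(36.46/17.03) = 1.463.
With d_NH₃ + d_HCl = 1080 mm, d_HCl = 1080/(1 + 1.463) = 438.5 mm.
d_NH₃ = 1080 − 438.5 = 641.5 mm.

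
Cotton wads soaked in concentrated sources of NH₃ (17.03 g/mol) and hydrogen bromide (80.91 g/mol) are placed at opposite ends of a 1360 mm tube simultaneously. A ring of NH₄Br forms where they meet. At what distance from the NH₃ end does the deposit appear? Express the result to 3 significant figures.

932 mm

The fronts meet when d_NH₃ + d_HBr = L with d_NH₃/d_HBr = √(M_HBr/M_NH₃) (Graham's law). Here √(M_HBr/M_NH₃) = √(80.91/17.03) = 2.180.
With d_NH₃ + d_HBr = 1360 mm, d_HBr = 1360/(1 + 2.180) = 427.7 mm.
d_NH₃ = 1360 − 427.7 = 932 mm.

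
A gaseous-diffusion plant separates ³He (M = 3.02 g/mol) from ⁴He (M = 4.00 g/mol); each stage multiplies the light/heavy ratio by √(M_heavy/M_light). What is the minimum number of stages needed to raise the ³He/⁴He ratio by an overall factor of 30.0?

Per stage α = (4.00/3.02)^(1/2) = 1.32450^0.5, giving ln α = 0.1405.
Need α^N ≥ 30.0 ⇒ N ≥ ln(30.0) / ln α = 3.401 / 0.1405 = 24.20.
Rounding up, N = 25 stages.

25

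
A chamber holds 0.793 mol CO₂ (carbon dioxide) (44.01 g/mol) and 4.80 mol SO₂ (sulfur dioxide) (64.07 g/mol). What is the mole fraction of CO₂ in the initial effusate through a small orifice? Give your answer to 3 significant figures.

0.166

Rate_i ∝ x_i/√M_i (Graham's law weighted by mole fraction), so the effusate composition follows n_i/√M_i.
Mole fraction of CO₂ in the effusate = (n_CO₂/√M_CO₂) / (n_CO₂/√M_CO₂ + n_SO₂/√M_SO₂)
= (0.793/√44.01) / (0.793/√44.01 + 4.80/√64.07) = 0.1195/(0.1195 + 0.5997) = 0.166.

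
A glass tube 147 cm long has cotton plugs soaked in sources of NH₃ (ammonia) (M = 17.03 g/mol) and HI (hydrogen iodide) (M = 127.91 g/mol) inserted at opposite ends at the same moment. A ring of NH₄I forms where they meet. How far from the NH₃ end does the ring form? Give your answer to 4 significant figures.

Distances travelled in equal time are proportional to diffusion rates, so d_NH₃/d_HI = √(M_HI/M_NH₃) = √(127.91/17.03) = 2.741.
With d_NH₃ + d_HI = 147 cm, d_HI = 147/(1 + 2.741) = 39.30 cm.
d_NH₃ = 147 − 39.30 = 107.7 cm.

107.7 cm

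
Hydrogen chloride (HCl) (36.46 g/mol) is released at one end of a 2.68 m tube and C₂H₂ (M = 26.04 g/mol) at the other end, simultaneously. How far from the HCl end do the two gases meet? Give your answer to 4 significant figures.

In equal time, each gas travels a distance ∝ its rate ∝ 1/√M, so d_HCl/d_C₂H₂ = √(M_C₂H₂/M_HCl) = √(26.04/36.46) = 0.8451.
With d_HCl + d_C₂H₂ = 2.68 m, d_C₂H₂ = 2.68/(1 + 0.8451) = 1.452 m.
d_HCl = 2.68 − 1.452 = 1.228 m.

1.228 m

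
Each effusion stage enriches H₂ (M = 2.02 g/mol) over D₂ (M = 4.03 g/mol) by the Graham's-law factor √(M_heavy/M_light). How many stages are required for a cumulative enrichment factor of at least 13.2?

8

With α = √(4.03/2.02) per stage, ln α = ½ ln(1.99505) = 0.3453.
Need α^N ≥ 13.2 ⇒ N ≥ ln(13.2) / ln α = 2.580 / 0.3453 = 7.47.
Minimum whole number of stages: N = 8.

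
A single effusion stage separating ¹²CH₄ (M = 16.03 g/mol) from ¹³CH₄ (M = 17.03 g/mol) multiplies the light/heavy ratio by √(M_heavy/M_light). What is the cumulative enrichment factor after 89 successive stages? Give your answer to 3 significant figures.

14.8

After 89 stages the ratio has grown by (√(17.03/16.03))^89 = (17.03/16.03)^(89/2).
= 1.06238^(89/2) = 14.8.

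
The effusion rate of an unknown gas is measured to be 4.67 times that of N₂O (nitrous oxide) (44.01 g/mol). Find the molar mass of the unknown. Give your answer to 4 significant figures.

Graham's law gives rate_X/rate_N₂O = √(M_N₂O/M_X).
4.67 = √(44.01/M_X)
M_X = 44.01 / 4.67² = 44.01 / 21.81 = 2.018 g/mol

2.018 g/mol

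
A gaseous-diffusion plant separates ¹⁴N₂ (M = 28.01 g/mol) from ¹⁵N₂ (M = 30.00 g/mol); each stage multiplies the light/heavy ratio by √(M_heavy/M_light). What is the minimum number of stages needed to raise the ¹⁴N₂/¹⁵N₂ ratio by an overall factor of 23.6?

With α = √(30.00/28.01) per stage, ln α = ½ ln(1.07105) = 0.03432.
Need α^N ≥ 23.6 ⇒ N ≥ ln(23.6) / ln α = 3.161 / 0.03432 = 92.12.
So at least 93 stages are needed.

93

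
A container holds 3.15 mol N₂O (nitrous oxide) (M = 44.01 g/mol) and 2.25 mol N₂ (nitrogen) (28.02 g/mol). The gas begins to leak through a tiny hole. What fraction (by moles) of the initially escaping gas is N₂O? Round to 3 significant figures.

Effusion rate of each component ∝ n_i/√M_i (partial pressure × 1/√M).
Mole fraction of N₂O in the effusate = (n_N₂O/√M_N₂O) / (n_N₂O/√M_N₂O + n_N₂/√M_N₂)
= (3.15/√44.01) / (3.15/√44.01 + 2.25/√28.02) = 0.4748/(0.4748 + 0.4251) = 0.528.

0.528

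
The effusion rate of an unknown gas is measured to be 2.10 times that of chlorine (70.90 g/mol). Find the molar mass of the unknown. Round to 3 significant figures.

16.1 g/mol

From Graham's law, rate_X/rate_Cl₂ = √(M_Cl₂/M_X).
2.10 = √(70.90/M_X)
M_X = 70.90 / 2.10² = 70.90 / 4.410 = 16.1 g/mol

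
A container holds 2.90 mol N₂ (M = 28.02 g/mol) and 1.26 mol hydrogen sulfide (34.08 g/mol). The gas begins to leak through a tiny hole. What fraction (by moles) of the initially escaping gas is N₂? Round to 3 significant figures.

Each component's effusion rate ∝ (its partial pressure)·(1/√M) ∝ n_i/√M_i.
x_N₂(eff) = (n_N₂/√M_N₂) / (n_N₂/√M_N₂ + n_H₂S/√M_H₂S)
= (2.90/√28.02) / (2.90/√28.02 + 1.26/√34.08) = 0.5479/(0.5479 + 0.2158) = 0.717.

0.717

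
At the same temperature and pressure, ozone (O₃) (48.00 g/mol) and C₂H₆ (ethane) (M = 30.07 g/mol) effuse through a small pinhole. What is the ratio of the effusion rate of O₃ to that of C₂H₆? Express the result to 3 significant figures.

0.791

Graham's law gives rate_O₃/rate_C₂H₆ = √(M_C₂H₆/M_O₃) = √(30.07/48.00) = √0.6265 = 0.791.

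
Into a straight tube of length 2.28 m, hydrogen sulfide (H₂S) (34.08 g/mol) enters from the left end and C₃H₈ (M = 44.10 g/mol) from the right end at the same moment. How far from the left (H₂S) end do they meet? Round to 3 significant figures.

Graham's law gives d_H₂S/d_C₃H₈ = rate_H₂S/rate_C₃H₈ = √(M_C₃H₈/M_H₂S) = √(44.10/34.08) = 1.138.
With d_H₂S + d_C₃H₈ = 2.28 m, d_C₃H₈ = 2.28/(1 + 1.138) = 1.067 m.
d_H₂S = 2.28 − 1.067 = 1.21 m.

1.21 m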